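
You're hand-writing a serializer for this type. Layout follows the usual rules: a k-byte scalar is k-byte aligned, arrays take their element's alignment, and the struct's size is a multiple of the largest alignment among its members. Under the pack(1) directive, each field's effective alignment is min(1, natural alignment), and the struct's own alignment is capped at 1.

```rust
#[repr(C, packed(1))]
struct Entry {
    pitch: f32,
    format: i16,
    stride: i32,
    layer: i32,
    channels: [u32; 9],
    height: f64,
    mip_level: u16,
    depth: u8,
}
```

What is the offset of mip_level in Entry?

pitch at 0 (size 4, align 1) → ends 4
format at 4 (size 2, align 1) → ends 6
stride at 6 (size 4, align 1) → ends 10
layer at 10 (size 4, align 1) → ends 14
channels at 14 (size 36, align 1) → ends 50
height at 50 (size 8, align 1) → ends 58
mip_level at 58 (size 2, align 1) → ends 60

58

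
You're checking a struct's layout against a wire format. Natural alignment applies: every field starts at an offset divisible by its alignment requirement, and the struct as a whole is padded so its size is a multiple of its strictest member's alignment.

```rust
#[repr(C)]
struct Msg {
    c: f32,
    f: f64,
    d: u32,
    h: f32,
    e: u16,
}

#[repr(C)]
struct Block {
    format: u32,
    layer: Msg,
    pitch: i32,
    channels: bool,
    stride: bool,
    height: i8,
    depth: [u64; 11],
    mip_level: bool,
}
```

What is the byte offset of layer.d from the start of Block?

24

Msg: c at 0 (size 4, align 4) → ends 4; pad 4 to align 8 for f; f at 8 (size 8, align 8) → ends 16; d at 16 (size 4, align 4) → ends 20; h at 20 (size 4, align 4) → ends 24; e at 24 (size 2, align 2) → ends 26; tail pad 6 to reach multiple of 8; total 32 bytes, alignment 8
format at 0 (size 4, align 4) → ends 4
pad 4 to align 8 for layer
layer at 8 (size 32, align 8) → ends 40
within Msg: d at 16
8 + 16 = 24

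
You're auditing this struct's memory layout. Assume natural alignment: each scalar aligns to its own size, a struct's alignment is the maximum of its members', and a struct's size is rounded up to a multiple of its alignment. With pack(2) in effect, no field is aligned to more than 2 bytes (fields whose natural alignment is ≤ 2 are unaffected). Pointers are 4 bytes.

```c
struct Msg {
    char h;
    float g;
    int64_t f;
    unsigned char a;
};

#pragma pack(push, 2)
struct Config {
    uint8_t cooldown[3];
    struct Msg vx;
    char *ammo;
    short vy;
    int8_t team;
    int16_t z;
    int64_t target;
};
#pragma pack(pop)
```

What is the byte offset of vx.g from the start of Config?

8

Msg: 0..1  h  (1B, 1-aligned); 1..4  -- padding (3B); 4..8  g  (4B, 4-aligned); 8..16  f  (8B, 8-aligned); 16..17  a  (1B, 1-aligned); 17..24  -- tail padding (7B); sizeof = 24, alignof = 8
0..3  cooldown  (3B, 1-aligned)
3..4  -- padding (1B)
4..28  vx  (24B, 2-aligned)
within Msg: g at 4
4 + 4 = 8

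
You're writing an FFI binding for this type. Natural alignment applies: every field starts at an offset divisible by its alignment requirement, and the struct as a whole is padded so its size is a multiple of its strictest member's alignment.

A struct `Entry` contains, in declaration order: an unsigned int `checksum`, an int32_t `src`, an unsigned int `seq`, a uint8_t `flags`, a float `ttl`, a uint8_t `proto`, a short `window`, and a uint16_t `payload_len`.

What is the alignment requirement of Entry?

member alignments: checksum=4, src=4, seq=4, flags=1, ttl=4, proto=1, window=2, payload_len=2
max = 4

4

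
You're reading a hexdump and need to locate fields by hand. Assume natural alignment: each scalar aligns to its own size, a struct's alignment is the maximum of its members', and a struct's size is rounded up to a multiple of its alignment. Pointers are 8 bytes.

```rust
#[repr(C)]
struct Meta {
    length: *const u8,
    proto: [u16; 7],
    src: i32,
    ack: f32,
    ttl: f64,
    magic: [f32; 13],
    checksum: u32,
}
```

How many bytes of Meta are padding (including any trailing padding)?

2

@0: length [8B, align 8] → 8
@8: proto [14B, align 2] → 22
+2 pad (align 4)
@24: src [4B, align 4] → 28
@28: ack [4B, align 4] → 32
@32: ttl [8B, align 8] → 40
@40: magic [52B, align 4] → 92
@92: checksum [4B, align 4] → 96
size 96, align 8
data bytes 94, size 96 → padding 2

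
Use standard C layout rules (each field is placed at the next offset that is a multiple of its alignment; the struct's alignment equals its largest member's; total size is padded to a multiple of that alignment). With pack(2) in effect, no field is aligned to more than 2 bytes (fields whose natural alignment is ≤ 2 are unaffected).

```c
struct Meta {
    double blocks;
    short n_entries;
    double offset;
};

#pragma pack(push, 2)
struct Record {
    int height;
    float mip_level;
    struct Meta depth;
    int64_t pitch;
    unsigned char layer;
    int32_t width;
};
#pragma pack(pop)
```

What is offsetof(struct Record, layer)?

40

Meta: 0..8  blocks  (8B, 8-aligned); 8..10  n_entries  (2B, 2-aligned); 10..16  -- padding (6B); 16..24  offset  (8B, 8-aligned); sizeof = 24, alignof = 8
0..4  height  (4B, 2-aligned)
4..8  mip_level  (4B, 2-aligned)
8..32  depth  (24B, 2-aligned)
32..40  pitch  (8B, 2-aligned)
40..41  layer  (1B, 1-aligned)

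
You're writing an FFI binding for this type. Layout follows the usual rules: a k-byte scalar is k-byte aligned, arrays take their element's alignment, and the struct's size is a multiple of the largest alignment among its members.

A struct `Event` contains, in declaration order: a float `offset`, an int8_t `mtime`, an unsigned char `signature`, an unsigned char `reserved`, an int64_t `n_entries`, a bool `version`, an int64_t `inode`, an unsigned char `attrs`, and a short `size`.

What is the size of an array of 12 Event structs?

480

offset at 0 (size 4, align 4) → ends 4
mtime at 4 (size 1, align 1) → ends 5
signature at 5 (size 1, align 1) → ends 6
reserved at 6 (size 1, align 1) → ends 7
pad 1 to align 8 for n_entries
n_entries at 8 (size 8, align 8) → ends 16
version at 16 (size 1, align 1) → ends 17
pad 7 to align 8 for inode
inode at 24 (size 8, align 8) → ends 32
attrs at 32 (size 1, align 1) → ends 33
pad 1 to align 2 for size
size at 34 (size 2, align 2) → ends 36
tail pad 4 to reach multiple of 8
total 40 bytes, alignment 8
array of 12: 12 × 40 = 480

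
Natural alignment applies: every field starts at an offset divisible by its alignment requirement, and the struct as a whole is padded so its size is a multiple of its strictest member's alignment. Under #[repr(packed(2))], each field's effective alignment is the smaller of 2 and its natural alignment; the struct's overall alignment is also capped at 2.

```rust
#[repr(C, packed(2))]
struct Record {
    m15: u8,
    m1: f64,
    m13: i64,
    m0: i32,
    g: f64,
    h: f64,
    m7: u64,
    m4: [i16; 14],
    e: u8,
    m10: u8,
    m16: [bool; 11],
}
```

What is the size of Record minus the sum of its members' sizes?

2

0..1  m15  (1B, 1-aligned)
1..2  -- padding (1B)
2..10  m1  (8B, 2-aligned)
10..18  m13  (8B, 2-aligned)
18..22  m0  (4B, 2-aligned)
22..30  g  (8B, 2-aligned)
30..38  h  (8B, 2-aligned)
38..46  m7  (8B, 2-aligned)
46..74  m4  (28B, 2-aligned)
74..75  e  (1B, 1-aligned)
75..76  m10  (1B, 1-aligned)
76..87  m16  (11B, 1-aligned)
87..88  -- tail padding (1B)
sizeof = 88, alignof = 2
data bytes 86, size 88 → padding 2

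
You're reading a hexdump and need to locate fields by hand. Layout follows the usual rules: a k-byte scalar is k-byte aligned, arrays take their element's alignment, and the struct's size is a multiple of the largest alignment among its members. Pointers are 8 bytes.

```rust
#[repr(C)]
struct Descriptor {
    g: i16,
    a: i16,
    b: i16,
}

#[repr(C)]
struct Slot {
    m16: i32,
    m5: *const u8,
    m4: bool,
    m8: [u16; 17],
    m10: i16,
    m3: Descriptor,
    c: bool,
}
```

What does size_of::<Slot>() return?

64

Descriptor: 0..2  g  (2B, 2-aligned); 2..4  a  (2B, 2-aligned); 4..6  b  (2B, 2-aligned); sizeof = 6, alignof = 2
0..4  m16  (4B, 4-aligned)
4..8  -- padding (4B)
8..16  m5  (8B, 8-aligned)
16..17  m4  (1B, 1-aligned)
17..18  -- padding (1B)
18..52  m8  (34B, 2-aligned)
52..54  m10  (2B, 2-aligned)
54..60  m3  (6B, 2-aligned)
60..61  c  (1B, 1-aligned)
61..64  -- tail padding (3B)
sizeof = 64, alignof = 8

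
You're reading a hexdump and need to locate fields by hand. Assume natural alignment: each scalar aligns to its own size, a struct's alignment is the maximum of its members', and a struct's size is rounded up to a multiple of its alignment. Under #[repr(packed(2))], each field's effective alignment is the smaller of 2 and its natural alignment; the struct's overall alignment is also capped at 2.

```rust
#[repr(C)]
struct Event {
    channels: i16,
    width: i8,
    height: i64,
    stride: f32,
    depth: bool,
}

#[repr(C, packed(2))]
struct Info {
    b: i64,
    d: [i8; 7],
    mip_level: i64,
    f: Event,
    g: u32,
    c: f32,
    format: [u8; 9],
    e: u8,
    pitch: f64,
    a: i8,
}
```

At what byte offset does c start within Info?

52

Event: channels at 0 (size 2, align 2) → ends 2; width at 2 (size 1, align 1) → ends 3; pad 5 to align 8 for height; height at 8 (size 8, align 8) → ends 16; stride at 16 (size 4, align 4) → ends 20; depth at 20 (size 1, align 1) → ends 21; tail pad 3 to reach multiple of 8; total 24 bytes, alignment 8
b at 0 (size 8, align 2) → ends 8
d at 8 (size 7, align 1) → ends 15
pad 1 to align 2 for mip_level
mip_level at 16 (size 8, align 2) → ends 24
f at 24 (size 24, align 2) → ends 48
g at 48 (size 4, align 2) → ends 52
c at 52 (size 4, align 2) → ends 56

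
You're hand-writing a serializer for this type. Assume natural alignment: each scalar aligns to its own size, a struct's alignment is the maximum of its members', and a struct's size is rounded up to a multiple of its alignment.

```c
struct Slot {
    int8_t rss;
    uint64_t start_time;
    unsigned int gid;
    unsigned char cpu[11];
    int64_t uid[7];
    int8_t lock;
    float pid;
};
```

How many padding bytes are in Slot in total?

rss at 0 (size 1, align 1) → ends 1
pad 7 to align 8 for start_time
start_time at 8 (size 8, align 8) → ends 16
gid at 16 (size 4, align 4) → ends 20
cpu at 20 (size 11, align 1) → ends 31
pad 1 to align 8 for uid
uid at 32 (size 56, align 8) → ends 88
lock at 88 (size 1, align 1) → ends 89
pad 3 to align 4 for pid
pid at 92 (size 4, align 4) → ends 96
total 96 bytes, alignment 8
data bytes 85, size 96 → padding 11

11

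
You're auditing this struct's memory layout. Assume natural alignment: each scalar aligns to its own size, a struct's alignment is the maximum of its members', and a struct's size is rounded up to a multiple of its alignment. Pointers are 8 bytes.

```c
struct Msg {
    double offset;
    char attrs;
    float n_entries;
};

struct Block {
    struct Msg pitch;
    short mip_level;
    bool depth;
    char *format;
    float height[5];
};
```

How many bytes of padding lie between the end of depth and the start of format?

5

Msg: 0..8  offset  (8B, 8-aligned); 8..9  attrs  (1B, 1-aligned); 9..12  -- padding (3B); 12..16  n_entries  (4B, 4-aligned); sizeof = 16, alignof = 8
0..16  pitch  (16B, 8-aligned)
16..18  mip_level  (2B, 2-aligned)
18..19  depth  (1B, 1-aligned)
19..24  -- padding (5B)
24..32  format  (8B, 8-aligned)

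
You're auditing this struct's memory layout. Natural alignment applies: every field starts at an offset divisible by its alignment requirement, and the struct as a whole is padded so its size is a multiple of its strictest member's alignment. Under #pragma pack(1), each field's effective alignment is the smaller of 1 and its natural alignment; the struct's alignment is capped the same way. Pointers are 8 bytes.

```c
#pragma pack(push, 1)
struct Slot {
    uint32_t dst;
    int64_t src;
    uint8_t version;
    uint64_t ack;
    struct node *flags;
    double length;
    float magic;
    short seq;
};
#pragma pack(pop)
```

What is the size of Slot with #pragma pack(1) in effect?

0..4  dst  (4B, 1-aligned)
4..12  src  (8B, 1-aligned)
12..13  version  (1B, 1-aligned)
13..21  ack  (8B, 1-aligned)
21..29  flags  (8B, 1-aligned)
29..37  length  (8B, 1-aligned)
37..41  magic  (4B, 1-aligned)
41..43  seq  (2B, 1-aligned)
sizeof = 43, alignof = 1

43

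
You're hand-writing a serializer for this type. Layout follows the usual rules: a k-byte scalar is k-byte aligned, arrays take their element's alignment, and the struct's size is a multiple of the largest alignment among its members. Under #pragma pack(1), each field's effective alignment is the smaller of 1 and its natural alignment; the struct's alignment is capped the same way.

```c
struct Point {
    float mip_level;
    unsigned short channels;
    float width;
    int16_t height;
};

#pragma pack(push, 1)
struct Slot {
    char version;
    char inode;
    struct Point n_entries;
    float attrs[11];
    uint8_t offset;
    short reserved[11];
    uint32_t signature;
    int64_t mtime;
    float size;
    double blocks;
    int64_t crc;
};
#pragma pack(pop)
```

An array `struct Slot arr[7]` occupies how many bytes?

819

Point: mip_level at 0 (size 4, align 4) → ends 4; channels at 4 (size 2, align 2) → ends 6; pad 2 to align 4 for width; width at 8 (size 4, align 4) → ends 12; height at 12 (size 2, align 2) → ends 14; tail pad 2 to reach multiple of 4; total 16 bytes, alignment 4
version at 0 (size 1, align 1) → ends 1
inode at 1 (size 1, align 1) → ends 2
n_entries at 2 (size 16, align 1) → ends 18
attrs at 18 (size 44, align 1) → ends 62
offset at 62 (size 1, align 1) → ends 63
reserved at 63 (size 22, align 1) → ends 85
signature at 85 (size 4, align 1) → ends 89
mtime at 89 (size 8, align 1) → ends 97
size at 97 (size 4, align 1) → ends 101
blocks at 101 (size 8, align 1) → ends 109
crc at 109 (size 8, align 1) → ends 117
total 117 bytes, alignment 1
array of 7: 7 × 117 = 819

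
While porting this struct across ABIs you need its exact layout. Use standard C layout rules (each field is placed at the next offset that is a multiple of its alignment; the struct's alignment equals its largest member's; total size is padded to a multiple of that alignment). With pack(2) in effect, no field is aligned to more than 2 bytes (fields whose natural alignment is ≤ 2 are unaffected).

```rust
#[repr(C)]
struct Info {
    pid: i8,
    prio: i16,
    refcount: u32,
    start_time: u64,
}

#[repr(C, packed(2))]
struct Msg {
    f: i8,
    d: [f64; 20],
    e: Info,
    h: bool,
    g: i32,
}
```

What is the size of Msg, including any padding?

Info: 0..1  pid  (1B, 1-aligned); 1..2  -- padding (1B); 2..4  prio  (2B, 2-aligned); 4..8  refcount  (4B, 4-aligned); 8..16  start_time  (8B, 8-aligned); sizeof = 16, alignof = 8
0..1  f  (1B, 1-aligned)
1..2  -- padding (1B)
2..162  d  (160B, 2-aligned)
162..178  e  (16B, 2-aligned)
178..179  h  (1B, 1-aligned)
179..180  -- padding (1B)
180..184  g  (4B, 2-aligned)
sizeof = 184, alignof = 2

184 bytes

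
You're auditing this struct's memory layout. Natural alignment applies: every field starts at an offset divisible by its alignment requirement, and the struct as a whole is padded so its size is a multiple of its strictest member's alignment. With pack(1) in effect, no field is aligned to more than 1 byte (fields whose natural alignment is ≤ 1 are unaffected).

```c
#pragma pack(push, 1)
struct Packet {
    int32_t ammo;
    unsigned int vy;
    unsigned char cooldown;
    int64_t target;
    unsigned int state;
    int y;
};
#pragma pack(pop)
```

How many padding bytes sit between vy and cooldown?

@0: ammo [4B, align 1] → 4
@4: vy [4B, align 1] → 8
@8: cooldown [1B, align 1] → 9

0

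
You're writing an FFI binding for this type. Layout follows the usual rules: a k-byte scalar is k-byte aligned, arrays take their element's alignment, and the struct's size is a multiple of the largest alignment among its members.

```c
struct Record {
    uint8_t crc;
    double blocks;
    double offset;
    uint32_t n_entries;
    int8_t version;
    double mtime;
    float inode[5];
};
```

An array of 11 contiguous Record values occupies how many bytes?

704

@0: crc [1B, align 1] → 1
+7 pad (align 8)
@8: blocks [8B, align 8] → 16
@16: offset [8B, align 8] → 24
@24: n_entries [4B, align 4] → 28
@28: version [1B, align 1] → 29
+3 pad (align 8)
@32: mtime [8B, align 8] → 40
@40: inode [20B, align 4] → 60
+4 tail pad (align 8)
size 64, align 8
array of 11: 11 × 64 = 704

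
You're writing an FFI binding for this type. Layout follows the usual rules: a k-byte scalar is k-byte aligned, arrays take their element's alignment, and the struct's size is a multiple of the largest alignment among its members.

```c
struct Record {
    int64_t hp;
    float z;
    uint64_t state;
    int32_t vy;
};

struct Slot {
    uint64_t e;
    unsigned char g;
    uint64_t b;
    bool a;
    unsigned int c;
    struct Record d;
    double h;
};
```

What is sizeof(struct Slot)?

Record: hp at 0 (size 8, align 8) → ends 8; z at 8 (size 4, align 4) → ends 12; pad 4 to align 8 for state; state at 16 (size 8, align 8) → ends 24; vy at 24 (size 4, align 4) → ends 28; tail pad 4 to reach multiple of 8; total 32 bytes, alignment 8
e at 0 (size 8, align 8) → ends 8
g at 8 (size 1, align 1) → ends 9
pad 7 to align 8 for b
b at 16 (size 8, align 8) → ends 24
a at 24 (size 1, align 1) → ends 25
pad 3 to align 4 for c
c at 28 (size 4, align 4) → ends 32
d at 32 (size 32, align 8) → ends 64
h at 64 (size 8, align 8) → ends 72
total 72 bytes, alignment 8

72 bytes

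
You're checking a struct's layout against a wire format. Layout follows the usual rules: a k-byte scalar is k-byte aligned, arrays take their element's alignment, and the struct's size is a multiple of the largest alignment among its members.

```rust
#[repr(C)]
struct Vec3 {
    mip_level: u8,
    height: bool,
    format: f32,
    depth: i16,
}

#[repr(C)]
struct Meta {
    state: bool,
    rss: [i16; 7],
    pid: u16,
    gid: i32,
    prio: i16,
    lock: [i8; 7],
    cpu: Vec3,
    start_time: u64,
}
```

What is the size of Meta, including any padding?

Vec3: @0: mip_level [1B, align 1] → 1; @1: height [1B, align 1] → 2; +2 pad (align 4); @4: format [4B, align 4] → 8; @8: depth [2B, align 2] → 10; +2 tail pad (align 4); size 12, align 4
@0: state [1B, align 1] → 1
+1 pad (align 2)
@2: rss [14B, align 2] → 16
@16: pid [2B, align 2] → 18
+2 pad (align 4)
@20: gid [4B, align 4] → 24
@24: prio [2B, align 2] → 26
@26: lock [7B, align 1] → 33
+3 pad (align 4)
@36: cpu [12B, align 4] → 48
@48: start_time [8B, align 8] → 56
size 56, align 8

56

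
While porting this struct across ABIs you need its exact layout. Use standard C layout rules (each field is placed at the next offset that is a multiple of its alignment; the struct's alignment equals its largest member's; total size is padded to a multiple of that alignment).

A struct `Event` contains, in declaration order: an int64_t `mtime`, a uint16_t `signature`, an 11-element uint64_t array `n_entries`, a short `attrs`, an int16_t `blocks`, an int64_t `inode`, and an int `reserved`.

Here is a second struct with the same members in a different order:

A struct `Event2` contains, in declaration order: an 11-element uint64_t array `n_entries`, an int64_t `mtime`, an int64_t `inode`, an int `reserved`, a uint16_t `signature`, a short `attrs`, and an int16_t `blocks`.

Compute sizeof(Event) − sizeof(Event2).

8

@0: mtime [8B, align 8] → 8
@8: signature [2B, align 2] → 10
+6 pad (align 8)
@16: n_entries [88B, align 8] → 104
@104: attrs [2B, align 2] → 106
@106: blocks [2B, align 2] → 108
+4 pad (align 8)
@112: inode [8B, align 8] → 120
@120: reserved [4B, align 4] → 124
+4 tail pad (align 8)
size 128, align 8
— Event2 —
@0: n_entries [88B, align 8] → 88
@88: mtime [8B, align 8] → 96
@96: inode [8B, align 8] → 104
@104: reserved [4B, align 4] → 108
@108: signature [2B, align 2] → 110
@110: attrs [2B, align 2] → 112
@112: blocks [2B, align 2] → 114
+6 tail pad (align 8)
size 120, align 8
128 − 120 = 8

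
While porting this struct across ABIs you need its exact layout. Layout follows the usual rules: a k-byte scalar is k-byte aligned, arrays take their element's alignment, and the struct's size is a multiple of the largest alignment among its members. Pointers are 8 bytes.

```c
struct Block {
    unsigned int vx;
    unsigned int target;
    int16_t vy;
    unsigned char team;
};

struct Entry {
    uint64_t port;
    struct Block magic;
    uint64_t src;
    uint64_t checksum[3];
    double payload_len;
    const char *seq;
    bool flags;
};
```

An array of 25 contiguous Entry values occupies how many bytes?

2000

Block: @0: vx [4B, align 4] → 4; @4: target [4B, align 4] → 8; @8: vy [2B, align 2] → 10; @10: team [1B, align 1] → 11; +1 tail pad (align 4); size 12, align 4
@0: port [8B, align 8] → 8
@8: magic [12B, align 4] → 20
+4 pad (align 8)
@24: src [8B, align 8] → 32
@32: checksum [24B, align 8] → 56
@56: payload_len [8B, align 8] → 64
@64: seq [8B, align 8] → 72
@72: flags [1B, align 1] → 73
+7 tail pad (align 8)
size 80, align 8
array of 25: 25 × 80 = 2000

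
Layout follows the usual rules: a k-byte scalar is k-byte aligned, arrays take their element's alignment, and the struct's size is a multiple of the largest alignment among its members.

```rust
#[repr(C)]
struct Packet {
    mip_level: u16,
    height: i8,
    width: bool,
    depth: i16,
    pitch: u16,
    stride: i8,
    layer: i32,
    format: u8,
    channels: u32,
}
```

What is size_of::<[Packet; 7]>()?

168

0..2  mip_level  (2B, 2-aligned)
2..3  height  (1B, 1-aligned)
3..4  width  (1B, 1-aligned)
4..6  depth  (2B, 2-aligned)
6..8  pitch  (2B, 2-aligned)
8..9  stride  (1B, 1-aligned)
9..12  -- padding (3B)
12..16  layer  (4B, 4-aligned)
16..17  format  (1B, 1-aligned)
17..20  -- padding (3B)
20..24  channels  (4B, 4-aligned)
sizeof = 24, alignof = 4
array of 7: 7 × 24 = 168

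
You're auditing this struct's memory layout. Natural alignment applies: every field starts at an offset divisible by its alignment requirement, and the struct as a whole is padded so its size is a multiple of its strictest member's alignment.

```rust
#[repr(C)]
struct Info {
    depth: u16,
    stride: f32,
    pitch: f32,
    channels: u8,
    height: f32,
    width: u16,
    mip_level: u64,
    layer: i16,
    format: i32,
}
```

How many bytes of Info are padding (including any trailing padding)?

9

@0: depth [2B, align 2] → 2
+2 pad (align 4)
@4: stride [4B, align 4] → 8
@8: pitch [4B, align 4] → 12
@12: channels [1B, align 1] → 13
+3 pad (align 4)
@16: height [4B, align 4] → 20
@20: width [2B, align 2] → 22
+2 pad (align 8)
@24: mip_level [8B, align 8] → 32
@32: layer [2B, align 2] → 34
+2 pad (align 4)
@36: format [4B, align 4] → 40
size 40, align 8
data bytes 31, size 40 → padding 9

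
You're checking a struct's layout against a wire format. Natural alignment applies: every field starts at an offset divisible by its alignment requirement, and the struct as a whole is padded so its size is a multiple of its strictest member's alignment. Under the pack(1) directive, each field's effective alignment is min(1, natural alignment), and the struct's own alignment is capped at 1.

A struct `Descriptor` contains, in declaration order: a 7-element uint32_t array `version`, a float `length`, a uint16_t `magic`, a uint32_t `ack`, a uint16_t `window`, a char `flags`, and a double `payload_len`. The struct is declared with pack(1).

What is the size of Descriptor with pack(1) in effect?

49

0..28  version  (28B, 1-aligned)
28..32  length  (4B, 1-aligned)
32..34  magic  (2B, 1-aligned)
34..38  ack  (4B, 1-aligned)
38..40  window  (2B, 1-aligned)
40..41  flags  (1B, 1-aligned)
41..49  payload_len  (8B, 1-aligned)
sizeof = 49, alignof = 1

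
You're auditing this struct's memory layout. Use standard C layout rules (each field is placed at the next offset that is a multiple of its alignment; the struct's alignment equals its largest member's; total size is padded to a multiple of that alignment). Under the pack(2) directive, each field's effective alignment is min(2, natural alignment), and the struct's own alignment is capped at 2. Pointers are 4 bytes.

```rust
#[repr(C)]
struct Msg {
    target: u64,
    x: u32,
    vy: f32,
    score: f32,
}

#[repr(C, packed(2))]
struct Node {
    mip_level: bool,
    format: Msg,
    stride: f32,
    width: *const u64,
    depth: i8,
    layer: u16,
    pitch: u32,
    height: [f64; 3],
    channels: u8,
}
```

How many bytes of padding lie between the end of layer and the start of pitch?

Msg: @0: target [8B, align 8] → 8; @8: x [4B, align 4] → 12; @12: vy [4B, align 4] → 16; @16: score [4B, align 4] → 20; +4 tail pad (align 8); size 24, align 8
@0: mip_level [1B, align 1] → 1
+1 pad (align 2)
@2: format [24B, align 2] → 26
@26: stride [4B, align 2] → 30
@30: width [4B, align 2] → 34
@34: depth [1B, align 1] → 35
+1 pad (align 2)
@36: layer [2B, align 2] → 38
@38: pitch [4B, align 2] → 42

0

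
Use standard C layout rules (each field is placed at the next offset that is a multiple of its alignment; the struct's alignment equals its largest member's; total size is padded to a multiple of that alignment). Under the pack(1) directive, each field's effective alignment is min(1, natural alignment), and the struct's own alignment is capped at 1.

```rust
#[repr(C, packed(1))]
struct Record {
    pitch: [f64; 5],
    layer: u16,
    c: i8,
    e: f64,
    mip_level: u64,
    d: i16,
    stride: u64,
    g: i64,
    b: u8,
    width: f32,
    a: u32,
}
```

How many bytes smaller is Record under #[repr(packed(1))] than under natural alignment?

18

natural layout:
  pitch at 0 (size 40, align 8) → ends 40
  layer at 40 (size 2, align 2) → ends 42
  c at 42 (size 1, align 1) → ends 43
  pad 5 to align 8 for e
  e at 48 (size 8, align 8) → ends 56
  mip_level at 56 (size 8, align 8) → ends 64
  d at 64 (size 2, align 2) → ends 66
  pad 6 to align 8 for stride
  stride at 72 (size 8, align 8) → ends 80
  g at 80 (size 8, align 8) → ends 88
  b at 88 (size 1, align 1) → ends 89
  pad 3 to align 4 for width
  width at 92 (size 4, align 4) → ends 96
  a at 96 (size 4, align 4) → ends 100
  tail pad 4 to reach multiple of 8
  total 104 bytes, alignment 8
packed(1) layout:
  pitch at 0 (size 40, align 1) → ends 40
  layer at 40 (size 2, align 1) → ends 42
  c at 42 (size 1, align 1) → ends 43
  e at 43 (size 8, align 1) → ends 51
  mip_level at 51 (size 8, align 1) → ends 59
  d at 59 (size 2, align 1) → ends 61
  stride at 61 (size 8, align 1) → ends 69
  g at 69 (size 8, align 1) → ends 77
  b at 77 (size 1, align 1) → ends 78
  width at 78 (size 4, align 1) → ends 82
  a at 82 (size 4, align 1) → ends 86
  total 86 bytes, alignment 1
104 − 86 = 18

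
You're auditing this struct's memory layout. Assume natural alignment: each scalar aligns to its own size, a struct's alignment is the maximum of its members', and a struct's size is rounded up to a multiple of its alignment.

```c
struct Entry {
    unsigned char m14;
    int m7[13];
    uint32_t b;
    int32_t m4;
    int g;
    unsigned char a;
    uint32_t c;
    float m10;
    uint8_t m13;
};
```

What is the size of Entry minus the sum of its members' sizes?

m14 at 0 (size 1, align 1) → ends 1
pad 3 to align 4 for m7
m7 at 4 (size 52, align 4) → ends 56
b at 56 (size 4, align 4) → ends 60
m4 at 60 (size 4, align 4) → ends 64
g at 64 (size 4, align 4) → ends 68
a at 68 (size 1, align 1) → ends 69
pad 3 to align 4 for c
c at 72 (size 4, align 4) → ends 76
m10 at 76 (size 4, align 4) → ends 80
m13 at 80 (size 1, align 1) → ends 81
tail pad 3 to reach multiple of 4
total 84 bytes, alignment 4
data bytes 75, size 84 → padding 9

9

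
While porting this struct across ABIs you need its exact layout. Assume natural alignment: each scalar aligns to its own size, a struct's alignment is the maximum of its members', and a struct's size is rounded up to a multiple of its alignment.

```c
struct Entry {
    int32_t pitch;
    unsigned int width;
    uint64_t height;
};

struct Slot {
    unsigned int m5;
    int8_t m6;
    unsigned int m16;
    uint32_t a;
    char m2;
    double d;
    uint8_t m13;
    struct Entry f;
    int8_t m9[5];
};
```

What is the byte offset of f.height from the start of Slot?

Entry: pitch at 0 (size 4, align 4) → ends 4; width at 4 (size 4, align 4) → ends 8; height at 8 (size 8, align 8) → ends 16; total 16 bytes, alignment 8
m5 at 0 (size 4, align 4) → ends 4
m6 at 4 (size 1, align 1) → ends 5
pad 3 to align 4 for m16
m16 at 8 (size 4, align 4) → ends 12
a at 12 (size 4, align 4) → ends 16
m2 at 16 (size 1, align 1) → ends 17
pad 7 to align 8 for d
d at 24 (size 8, align 8) → ends 32
m13 at 32 (size 1, align 1) → ends 33
pad 7 to align 8 for f
f at 40 (size 16, align 8) → ends 56
within Entry: height at 8
40 + 8 = 48

48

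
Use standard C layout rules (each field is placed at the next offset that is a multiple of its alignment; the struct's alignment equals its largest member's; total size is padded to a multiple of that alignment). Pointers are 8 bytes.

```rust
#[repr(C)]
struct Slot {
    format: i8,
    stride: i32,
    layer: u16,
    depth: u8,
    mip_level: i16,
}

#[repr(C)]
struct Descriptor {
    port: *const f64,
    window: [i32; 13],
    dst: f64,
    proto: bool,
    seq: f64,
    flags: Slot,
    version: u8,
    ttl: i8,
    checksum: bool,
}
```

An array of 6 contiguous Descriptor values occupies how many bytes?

672

Slot: 0..1  format  (1B, 1-aligned); 1..4  -- padding (3B); 4..8  stride  (4B, 4-aligned); 8..10  layer  (2B, 2-aligned); 10..11  depth  (1B, 1-aligned); 11..12  -- padding (1B); 12..14  mip_level  (2B, 2-aligned); 14..16  -- tail padding (2B); sizeof = 16, alignof = 4
0..8  port  (8B, 8-aligned)
8..60  window  (52B, 4-aligned)
60..64  -- padding (4B)
64..72  dst  (8B, 8-aligned)
72..73  proto  (1B, 1-aligned)
73..80  -- padding (7B)
80..88  seq  (8B, 8-aligned)
88..104  flags  (16B, 4-aligned)
104..105  version  (1B, 1-aligned)
105..106  ttl  (1B, 1-aligned)
106..107  checksum  (1B, 1-aligned)
107..112  -- tail padding (5B)
sizeof = 112, alignof = 8
array of 6: 6 × 112 = 672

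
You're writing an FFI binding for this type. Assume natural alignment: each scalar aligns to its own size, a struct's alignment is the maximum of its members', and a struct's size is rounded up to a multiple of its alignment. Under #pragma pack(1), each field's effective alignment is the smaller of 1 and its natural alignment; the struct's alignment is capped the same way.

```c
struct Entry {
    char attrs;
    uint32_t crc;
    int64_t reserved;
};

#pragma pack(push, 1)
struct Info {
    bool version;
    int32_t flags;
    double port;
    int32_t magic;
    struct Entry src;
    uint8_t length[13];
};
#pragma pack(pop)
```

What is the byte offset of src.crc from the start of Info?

Entry: 0..1  attrs  (1B, 1-aligned); 1..4  -- padding (3B); 4..8  crc  (4B, 4-aligned); 8..16  reserved  (8B, 8-aligned); sizeof = 16, alignof = 8
0..1  version  (1B, 1-aligned)
1..5  flags  (4B, 1-aligned)
5..13  port  (8B, 1-aligned)
13..17  magic  (4B, 1-aligned)
17..33  src  (16B, 1-aligned)
within Entry: crc at 4
17 + 4 = 21

21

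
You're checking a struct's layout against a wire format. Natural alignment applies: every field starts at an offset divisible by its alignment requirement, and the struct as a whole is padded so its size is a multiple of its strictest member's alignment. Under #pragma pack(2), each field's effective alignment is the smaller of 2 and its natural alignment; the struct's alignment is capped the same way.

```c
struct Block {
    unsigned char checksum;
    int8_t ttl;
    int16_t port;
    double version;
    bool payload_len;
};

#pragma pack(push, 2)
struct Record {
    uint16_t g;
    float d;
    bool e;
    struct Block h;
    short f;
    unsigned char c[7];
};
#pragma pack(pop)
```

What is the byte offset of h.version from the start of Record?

Block: checksum at 0 (size 1, align 1) → ends 1; ttl at 1 (size 1, align 1) → ends 2; port at 2 (size 2, align 2) → ends 4; pad 4 to align 8 for version; version at 8 (size 8, align 8) → ends 16; payload_len at 16 (size 1, align 1) → ends 17; tail pad 7 to reach multiple of 8; total 24 bytes, alignment 8
g at 0 (size 2, align 2) → ends 2
d at 2 (size 4, align 2) → ends 6
e at 6 (size 1, align 1) → ends 7
pad 1 to align 2 for h
h at 8 (size 24, align 2) → ends 32
within Block: version at 8
8 + 8 = 16

16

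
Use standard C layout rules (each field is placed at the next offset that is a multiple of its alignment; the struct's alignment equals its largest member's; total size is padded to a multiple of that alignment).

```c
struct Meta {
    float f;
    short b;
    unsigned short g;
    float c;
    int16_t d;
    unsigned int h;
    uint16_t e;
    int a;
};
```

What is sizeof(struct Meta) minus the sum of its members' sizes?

4

@0: f [4B, align 4] → 4
@4: b [2B, align 2] → 6
@6: g [2B, align 2] → 8
@8: c [4B, align 4] → 12
@12: d [2B, align 2] → 14
+2 pad (align 4)
@16: h [4B, align 4] → 20
@20: e [2B, align 2] → 22
+2 pad (align 4)
@24: a [4B, align 4] → 28
size 28, align 4
data bytes 24, size 28 → padding 4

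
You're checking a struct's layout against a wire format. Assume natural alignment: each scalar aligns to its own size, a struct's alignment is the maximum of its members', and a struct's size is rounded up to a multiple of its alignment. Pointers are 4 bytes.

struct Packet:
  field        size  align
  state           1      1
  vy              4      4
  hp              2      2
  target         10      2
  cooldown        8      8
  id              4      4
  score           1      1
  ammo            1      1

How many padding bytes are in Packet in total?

9

0..1  state  (1B, 1-aligned)
1..4  -- padding (3B)
4..8  vy  (4B, 4-aligned)
8..10  hp  (2B, 2-aligned)
10..20  target  (10B, 2-aligned)
20..24  -- padding (4B)
24..32  cooldown  (8B, 8-aligned)
32..36  id  (4B, 4-aligned)
36..37  score  (1B, 1-aligned)
37..38  ammo  (1B, 1-aligned)
38..40  -- tail padding (2B)
sizeof = 40, alignof = 8
data bytes 31, size 40 → padding 9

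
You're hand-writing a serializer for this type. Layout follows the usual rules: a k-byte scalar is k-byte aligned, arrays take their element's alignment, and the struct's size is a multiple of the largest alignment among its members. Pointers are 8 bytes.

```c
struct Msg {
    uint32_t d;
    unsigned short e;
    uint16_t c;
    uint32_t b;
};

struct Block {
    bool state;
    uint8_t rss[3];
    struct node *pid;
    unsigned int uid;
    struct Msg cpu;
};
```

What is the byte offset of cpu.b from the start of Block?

Msg: @0: d [4B, align 4] → 4; @4: e [2B, align 2] → 6; @6: c [2B, align 2] → 8; @8: b [4B, align 4] → 12; size 12, align 4
@0: state [1B, align 1] → 1
@1: rss [3B, align 1] → 4
+4 pad (align 8)
@8: pid [8B, align 8] → 16
@16: uid [4B, align 4] → 20
@20: cpu [12B, align 4] → 32
within Msg: b at 8
20 + 8 = 28

28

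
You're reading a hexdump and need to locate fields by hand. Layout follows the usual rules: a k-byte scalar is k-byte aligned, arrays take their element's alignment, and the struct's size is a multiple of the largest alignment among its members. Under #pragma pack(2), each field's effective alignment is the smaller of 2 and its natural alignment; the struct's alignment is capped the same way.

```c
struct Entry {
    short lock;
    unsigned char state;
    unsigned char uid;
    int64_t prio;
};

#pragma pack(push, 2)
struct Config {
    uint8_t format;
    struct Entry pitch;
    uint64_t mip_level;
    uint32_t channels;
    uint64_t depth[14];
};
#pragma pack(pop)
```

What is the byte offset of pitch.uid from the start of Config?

Entry: 0..2  lock  (2B, 2-aligned); 2..3  state  (1B, 1-aligned); 3..4  uid  (1B, 1-aligned); 4..8  -- padding (4B); 8..16  prio  (8B, 8-aligned); sizeof = 16, alignof = 8
0..1  format  (1B, 1-aligned)
1..2  -- padding (1B)
2..18  pitch  (16B, 2-aligned)
within Entry: uid at 3
2 + 3 = 5

5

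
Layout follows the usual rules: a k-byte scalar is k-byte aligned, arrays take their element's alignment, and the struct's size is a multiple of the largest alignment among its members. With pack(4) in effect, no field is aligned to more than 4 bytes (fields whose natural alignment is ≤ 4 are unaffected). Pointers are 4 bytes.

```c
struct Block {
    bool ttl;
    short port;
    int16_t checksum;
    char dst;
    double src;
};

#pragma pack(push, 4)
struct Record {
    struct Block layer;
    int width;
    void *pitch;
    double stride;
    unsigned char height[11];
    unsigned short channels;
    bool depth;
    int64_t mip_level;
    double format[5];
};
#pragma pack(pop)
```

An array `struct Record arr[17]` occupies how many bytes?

1632

Block: ttl at 0 (size 1, align 1) → ends 1; pad 1 to align 2 for port; port at 2 (size 2, align 2) → ends 4; checksum at 4 (size 2, align 2) → ends 6; dst at 6 (size 1, align 1) → ends 7; pad 1 to align 8 for src; src at 8 (size 8, align 8) → ends 16; total 16 bytes, alignment 8
layer at 0 (size 16, align 4) → ends 16
width at 16 (size 4, align 4) → ends 20
pitch at 20 (size 4, align 4) → ends 24
stride at 24 (size 8, align 4) → ends 32
height at 32 (size 11, align 1) → ends 43
pad 1 to align 2 for channels
channels at 44 (size 2, align 2) → ends 46
depth at 46 (size 1, align 1) → ends 47
pad 1 to align 4 for mip_level
mip_level at 48 (size 8, align 4) → ends 56
format at 56 (size 40, align 4) → ends 96
total 96 bytes, alignment 4
array of 17: 17 × 96 = 1632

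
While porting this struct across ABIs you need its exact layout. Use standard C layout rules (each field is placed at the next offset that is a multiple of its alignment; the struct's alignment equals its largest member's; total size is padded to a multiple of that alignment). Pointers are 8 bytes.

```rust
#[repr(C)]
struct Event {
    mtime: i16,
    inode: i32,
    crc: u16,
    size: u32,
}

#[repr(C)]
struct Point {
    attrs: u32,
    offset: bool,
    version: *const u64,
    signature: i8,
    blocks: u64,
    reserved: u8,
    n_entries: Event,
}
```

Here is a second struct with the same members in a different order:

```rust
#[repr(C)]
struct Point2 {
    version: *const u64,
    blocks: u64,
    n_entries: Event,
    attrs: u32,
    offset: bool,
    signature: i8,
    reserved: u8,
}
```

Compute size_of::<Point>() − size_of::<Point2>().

16

Event: 0..2  mtime  (2B, 2-aligned); 2..4  -- padding (2B); 4..8  inode  (4B, 4-aligned); 8..10  crc  (2B, 2-aligned); 10..12  -- padding (2B); 12..16  size  (4B, 4-aligned); sizeof = 16, alignof = 4
0..4  attrs  (4B, 4-aligned)
4..5  offset  (1B, 1-aligned)
5..8  -- padding (3B)
8..16  version  (8B, 8-aligned)
16..17  signature  (1B, 1-aligned)
17..24  -- padding (7B)
24..32  blocks  (8B, 8-aligned)
32..33  reserved  (1B, 1-aligned)
33..36  -- padding (3B)
36..52  n_entries  (16B, 4-aligned)
52..56  -- tail padding (4B)
sizeof = 56, alignof = 8
— Point2 —
0..8  version  (8B, 8-aligned)
8..16  blocks  (8B, 8-aligned)
16..32  n_entries  (16B, 4-aligned)
32..36  attrs  (4B, 4-aligned)
36..37  offset  (1B, 1-aligned)
37..38  signature  (1B, 1-aligned)
38..39  reserved  (1B, 1-aligned)
39..40  -- tail padding (1B)
sizeof = 40, alignof = 8
56 − 40 = 16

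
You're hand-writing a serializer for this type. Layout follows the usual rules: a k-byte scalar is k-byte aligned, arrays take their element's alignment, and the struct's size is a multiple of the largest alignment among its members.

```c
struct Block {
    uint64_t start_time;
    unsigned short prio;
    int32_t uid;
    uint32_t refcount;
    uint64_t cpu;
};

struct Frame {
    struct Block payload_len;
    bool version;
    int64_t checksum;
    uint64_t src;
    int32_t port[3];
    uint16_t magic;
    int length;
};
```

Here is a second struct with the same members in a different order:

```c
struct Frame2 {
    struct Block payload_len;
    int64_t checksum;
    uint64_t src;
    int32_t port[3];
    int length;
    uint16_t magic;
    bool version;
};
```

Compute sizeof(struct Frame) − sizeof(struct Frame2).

Block: @0: start_time [8B, align 8] → 8; @8: prio [2B, align 2] → 10; +2 pad (align 4); @12: uid [4B, align 4] → 16; @16: refcount [4B, align 4] → 20; +4 pad (align 8); @24: cpu [8B, align 8] → 32; size 32, align 8
@0: payload_len [32B, align 8] → 32
@32: version [1B, align 1] → 33
+7 pad (align 8)
@40: checksum [8B, align 8] → 48
@48: src [8B, align 8] → 56
@56: port [12B, align 4] → 68
@68: magic [2B, align 2] → 70
+2 pad (align 4)
@72: length [4B, align 4] → 76
+4 tail pad (align 8)
size 80, align 8
— Frame2 —
@0: payload_len [32B, align 8] → 32
@32: checksum [8B, align 8] → 40
@40: src [8B, align 8] → 48
@48: port [12B, align 4] → 60
@60: length [4B, align 4] → 64
@64: magic [2B, align 2] → 66
@66: version [1B, align 1] → 67
+5 tail pad (align 8)
size 72, align 8
80 − 72 = 8

8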